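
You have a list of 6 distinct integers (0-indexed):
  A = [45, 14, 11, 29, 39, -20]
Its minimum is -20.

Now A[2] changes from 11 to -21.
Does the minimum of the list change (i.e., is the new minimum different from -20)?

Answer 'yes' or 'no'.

Answer: yes

Derivation:
Old min = -20
Change: A[2] 11 -> -21
Changed element was NOT the min; min changes only if -21 < -20.
New min = -21; changed? yes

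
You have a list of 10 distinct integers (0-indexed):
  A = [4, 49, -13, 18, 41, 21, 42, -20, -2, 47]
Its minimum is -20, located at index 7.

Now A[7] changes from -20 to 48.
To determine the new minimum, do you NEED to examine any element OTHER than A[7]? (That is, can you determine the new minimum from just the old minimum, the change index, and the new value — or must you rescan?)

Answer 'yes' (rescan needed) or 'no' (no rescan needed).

Answer: yes

Derivation:
Old min = -20 at index 7
Change at index 7: -20 -> 48
Index 7 WAS the min and new value 48 > old min -20. Must rescan other elements to find the new min.
Needs rescan: yes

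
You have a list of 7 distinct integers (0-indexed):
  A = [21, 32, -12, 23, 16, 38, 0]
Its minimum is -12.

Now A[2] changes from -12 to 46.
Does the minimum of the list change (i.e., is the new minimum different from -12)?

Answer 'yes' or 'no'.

Answer: yes

Derivation:
Old min = -12
Change: A[2] -12 -> 46
Changed element was the min; new min must be rechecked.
New min = 0; changed? yes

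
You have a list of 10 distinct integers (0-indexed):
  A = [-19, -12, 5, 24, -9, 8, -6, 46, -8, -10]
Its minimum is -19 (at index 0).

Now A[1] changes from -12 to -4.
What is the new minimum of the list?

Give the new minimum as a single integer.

Answer: -19

Derivation:
Old min = -19 (at index 0)
Change: A[1] -12 -> -4
Changed element was NOT the old min.
  New min = min(old_min, new_val) = min(-19, -4) = -19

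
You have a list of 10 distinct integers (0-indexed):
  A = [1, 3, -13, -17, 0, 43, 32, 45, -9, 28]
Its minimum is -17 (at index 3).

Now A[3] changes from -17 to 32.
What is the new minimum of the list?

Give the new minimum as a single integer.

Answer: -13

Derivation:
Old min = -17 (at index 3)
Change: A[3] -17 -> 32
Changed element WAS the min. Need to check: is 32 still <= all others?
  Min of remaining elements: -13
  New min = min(32, -13) = -13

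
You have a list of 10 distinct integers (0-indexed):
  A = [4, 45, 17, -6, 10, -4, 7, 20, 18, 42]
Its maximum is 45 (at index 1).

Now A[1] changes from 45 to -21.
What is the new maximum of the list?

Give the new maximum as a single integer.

Answer: 42

Derivation:
Old max = 45 (at index 1)
Change: A[1] 45 -> -21
Changed element WAS the max -> may need rescan.
  Max of remaining elements: 42
  New max = max(-21, 42) = 42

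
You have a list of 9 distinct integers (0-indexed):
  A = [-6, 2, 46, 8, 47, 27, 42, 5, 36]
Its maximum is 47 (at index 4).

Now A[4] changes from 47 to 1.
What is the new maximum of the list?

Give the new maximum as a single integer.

Old max = 47 (at index 4)
Change: A[4] 47 -> 1
Changed element WAS the max -> may need rescan.
  Max of remaining elements: 46
  New max = max(1, 46) = 46

Answer: 46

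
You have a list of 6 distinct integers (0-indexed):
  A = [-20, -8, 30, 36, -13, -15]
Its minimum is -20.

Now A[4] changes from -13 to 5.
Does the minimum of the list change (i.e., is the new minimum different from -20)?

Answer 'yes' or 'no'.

Answer: no

Derivation:
Old min = -20
Change: A[4] -13 -> 5
Changed element was NOT the min; min changes only if 5 < -20.
New min = -20; changed? no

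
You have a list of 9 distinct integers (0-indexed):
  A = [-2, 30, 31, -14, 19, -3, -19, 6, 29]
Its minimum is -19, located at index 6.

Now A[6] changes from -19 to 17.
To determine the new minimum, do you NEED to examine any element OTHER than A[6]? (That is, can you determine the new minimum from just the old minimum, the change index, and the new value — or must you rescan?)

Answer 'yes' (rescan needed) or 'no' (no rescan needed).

Old min = -19 at index 6
Change at index 6: -19 -> 17
Index 6 WAS the min and new value 17 > old min -19. Must rescan other elements to find the new min.
Needs rescan: yes

Answer: yes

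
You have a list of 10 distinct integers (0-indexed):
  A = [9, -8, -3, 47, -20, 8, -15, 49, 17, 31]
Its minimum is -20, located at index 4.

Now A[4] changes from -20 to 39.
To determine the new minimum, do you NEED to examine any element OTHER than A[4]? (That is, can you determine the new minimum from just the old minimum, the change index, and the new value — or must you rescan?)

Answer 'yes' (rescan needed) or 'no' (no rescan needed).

Old min = -20 at index 4
Change at index 4: -20 -> 39
Index 4 WAS the min and new value 39 > old min -20. Must rescan other elements to find the new min.
Needs rescan: yes

Answer: yes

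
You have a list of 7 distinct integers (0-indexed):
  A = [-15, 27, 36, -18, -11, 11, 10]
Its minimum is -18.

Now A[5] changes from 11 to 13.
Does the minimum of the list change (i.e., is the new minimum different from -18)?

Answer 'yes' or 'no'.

Answer: no

Derivation:
Old min = -18
Change: A[5] 11 -> 13
Changed element was NOT the min; min changes only if 13 < -18.
New min = -18; changed? no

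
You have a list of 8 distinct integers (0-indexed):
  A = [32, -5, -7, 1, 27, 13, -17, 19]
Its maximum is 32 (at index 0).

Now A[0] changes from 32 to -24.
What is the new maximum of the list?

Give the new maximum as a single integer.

Old max = 32 (at index 0)
Change: A[0] 32 -> -24
Changed element WAS the max -> may need rescan.
  Max of remaining elements: 27
  New max = max(-24, 27) = 27

Answer: 27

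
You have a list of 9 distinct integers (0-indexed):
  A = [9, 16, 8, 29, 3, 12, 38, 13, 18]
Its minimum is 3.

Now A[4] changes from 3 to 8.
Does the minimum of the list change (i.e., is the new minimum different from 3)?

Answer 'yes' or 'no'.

Answer: yes

Derivation:
Old min = 3
Change: A[4] 3 -> 8
Changed element was the min; new min must be rechecked.
New min = 8; changed? yes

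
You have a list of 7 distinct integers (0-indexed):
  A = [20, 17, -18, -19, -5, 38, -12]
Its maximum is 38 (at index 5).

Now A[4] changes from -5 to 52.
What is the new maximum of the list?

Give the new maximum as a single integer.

Old max = 38 (at index 5)
Change: A[4] -5 -> 52
Changed element was NOT the old max.
  New max = max(old_max, new_val) = max(38, 52) = 52

Answer: 52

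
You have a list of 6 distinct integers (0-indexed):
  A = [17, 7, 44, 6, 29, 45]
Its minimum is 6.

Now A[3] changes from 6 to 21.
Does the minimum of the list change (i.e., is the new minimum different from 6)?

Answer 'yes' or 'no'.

Answer: yes

Derivation:
Old min = 6
Change: A[3] 6 -> 21
Changed element was the min; new min must be rechecked.
New min = 7; changed? yes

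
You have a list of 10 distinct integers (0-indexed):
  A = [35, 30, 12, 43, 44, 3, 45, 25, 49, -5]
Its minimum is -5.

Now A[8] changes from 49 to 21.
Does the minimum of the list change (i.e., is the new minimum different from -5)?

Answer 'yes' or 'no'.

Old min = -5
Change: A[8] 49 -> 21
Changed element was NOT the min; min changes only if 21 < -5.
New min = -5; changed? no

Answer: no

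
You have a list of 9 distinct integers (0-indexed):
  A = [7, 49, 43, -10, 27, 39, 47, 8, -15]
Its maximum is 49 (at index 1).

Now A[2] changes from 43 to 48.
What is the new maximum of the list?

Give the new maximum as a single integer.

Old max = 49 (at index 1)
Change: A[2] 43 -> 48
Changed element was NOT the old max.
  New max = max(old_max, new_val) = max(49, 48) = 49

Answer: 49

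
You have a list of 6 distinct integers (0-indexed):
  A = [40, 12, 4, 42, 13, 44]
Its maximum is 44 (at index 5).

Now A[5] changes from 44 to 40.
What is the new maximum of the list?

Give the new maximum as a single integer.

Answer: 42

Derivation:
Old max = 44 (at index 5)
Change: A[5] 44 -> 40
Changed element WAS the max -> may need rescan.
  Max of remaining elements: 42
  New max = max(40, 42) = 42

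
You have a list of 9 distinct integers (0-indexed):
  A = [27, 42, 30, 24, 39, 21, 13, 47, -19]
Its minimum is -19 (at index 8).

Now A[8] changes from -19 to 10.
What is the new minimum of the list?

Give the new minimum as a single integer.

Old min = -19 (at index 8)
Change: A[8] -19 -> 10
Changed element WAS the min. Need to check: is 10 still <= all others?
  Min of remaining elements: 13
  New min = min(10, 13) = 10

Answer: 10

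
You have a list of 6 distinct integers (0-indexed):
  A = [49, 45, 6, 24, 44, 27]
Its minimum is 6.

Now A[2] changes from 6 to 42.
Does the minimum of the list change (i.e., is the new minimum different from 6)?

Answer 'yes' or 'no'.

Old min = 6
Change: A[2] 6 -> 42
Changed element was the min; new min must be rechecked.
New min = 24; changed? yes

Answer: yes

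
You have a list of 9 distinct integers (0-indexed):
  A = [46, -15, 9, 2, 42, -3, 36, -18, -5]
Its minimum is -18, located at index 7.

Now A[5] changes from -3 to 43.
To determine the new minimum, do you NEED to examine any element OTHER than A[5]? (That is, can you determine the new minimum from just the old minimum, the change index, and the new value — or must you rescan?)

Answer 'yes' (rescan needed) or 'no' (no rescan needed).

Old min = -18 at index 7
Change at index 5: -3 -> 43
Index 5 was NOT the min. New min = min(-18, 43). No rescan of other elements needed.
Needs rescan: no

Answer: no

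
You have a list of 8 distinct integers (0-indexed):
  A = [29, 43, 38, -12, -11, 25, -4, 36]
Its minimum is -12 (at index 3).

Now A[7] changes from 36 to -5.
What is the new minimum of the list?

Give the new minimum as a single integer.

Answer: -12

Derivation:
Old min = -12 (at index 3)
Change: A[7] 36 -> -5
Changed element was NOT the old min.
  New min = min(old_min, new_val) = min(-12, -5) = -12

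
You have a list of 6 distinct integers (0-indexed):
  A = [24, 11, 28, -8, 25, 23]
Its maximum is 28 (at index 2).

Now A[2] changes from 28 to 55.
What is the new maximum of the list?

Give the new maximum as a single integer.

Old max = 28 (at index 2)
Change: A[2] 28 -> 55
Changed element WAS the max -> may need rescan.
  Max of remaining elements: 25
  New max = max(55, 25) = 55

Answer: 55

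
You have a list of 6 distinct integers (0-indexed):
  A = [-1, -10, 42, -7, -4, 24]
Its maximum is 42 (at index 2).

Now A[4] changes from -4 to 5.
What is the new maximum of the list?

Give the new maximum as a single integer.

Answer: 42

Derivation:
Old max = 42 (at index 2)
Change: A[4] -4 -> 5
Changed element was NOT the old max.
  New max = max(old_max, new_val) = max(42, 5) = 42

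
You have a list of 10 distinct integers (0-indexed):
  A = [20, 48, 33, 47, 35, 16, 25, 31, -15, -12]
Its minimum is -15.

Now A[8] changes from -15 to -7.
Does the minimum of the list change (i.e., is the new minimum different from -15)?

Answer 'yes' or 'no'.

Answer: yes

Derivation:
Old min = -15
Change: A[8] -15 -> -7
Changed element was the min; new min must be rechecked.
New min = -12; changed? yes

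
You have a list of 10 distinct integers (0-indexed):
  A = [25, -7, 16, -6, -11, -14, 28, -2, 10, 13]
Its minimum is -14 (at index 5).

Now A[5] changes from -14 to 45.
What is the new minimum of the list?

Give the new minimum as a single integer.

Old min = -14 (at index 5)
Change: A[5] -14 -> 45
Changed element WAS the min. Need to check: is 45 still <= all others?
  Min of remaining elements: -11
  New min = min(45, -11) = -11

Answer: -11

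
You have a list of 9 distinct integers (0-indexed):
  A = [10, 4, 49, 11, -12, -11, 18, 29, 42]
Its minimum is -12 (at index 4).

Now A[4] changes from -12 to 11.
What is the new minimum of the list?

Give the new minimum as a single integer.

Old min = -12 (at index 4)
Change: A[4] -12 -> 11
Changed element WAS the min. Need to check: is 11 still <= all others?
  Min of remaining elements: -11
  New min = min(11, -11) = -11

Answer: -11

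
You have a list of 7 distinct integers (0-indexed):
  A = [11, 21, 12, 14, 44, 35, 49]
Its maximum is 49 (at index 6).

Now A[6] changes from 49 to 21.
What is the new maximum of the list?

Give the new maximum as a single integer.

Old max = 49 (at index 6)
Change: A[6] 49 -> 21
Changed element WAS the max -> may need rescan.
  Max of remaining elements: 44
  New max = max(21, 44) = 44

Answer: 44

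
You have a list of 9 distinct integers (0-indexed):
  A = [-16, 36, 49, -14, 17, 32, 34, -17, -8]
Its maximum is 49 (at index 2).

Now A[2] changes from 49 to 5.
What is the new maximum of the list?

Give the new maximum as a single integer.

Old max = 49 (at index 2)
Change: A[2] 49 -> 5
Changed element WAS the max -> may need rescan.
  Max of remaining elements: 36
  New max = max(5, 36) = 36

Answer: 36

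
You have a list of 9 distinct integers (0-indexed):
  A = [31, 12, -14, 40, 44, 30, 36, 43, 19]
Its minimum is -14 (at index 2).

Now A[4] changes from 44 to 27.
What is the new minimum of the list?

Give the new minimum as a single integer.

Answer: -14

Derivation:
Old min = -14 (at index 2)
Change: A[4] 44 -> 27
Changed element was NOT the old min.
  New min = min(old_min, new_val) = min(-14, 27) = -14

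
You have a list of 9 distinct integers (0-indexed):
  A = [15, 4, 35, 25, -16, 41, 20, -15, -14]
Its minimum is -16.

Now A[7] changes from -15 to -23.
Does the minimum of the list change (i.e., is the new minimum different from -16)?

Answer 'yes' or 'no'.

Old min = -16
Change: A[7] -15 -> -23
Changed element was NOT the min; min changes only if -23 < -16.
New min = -23; changed? yes

Answer: yes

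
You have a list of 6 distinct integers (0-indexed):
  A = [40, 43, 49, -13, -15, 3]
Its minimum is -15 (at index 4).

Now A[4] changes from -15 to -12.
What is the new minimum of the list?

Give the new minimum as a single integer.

Answer: -13

Derivation:
Old min = -15 (at index 4)
Change: A[4] -15 -> -12
Changed element WAS the min. Need to check: is -12 still <= all others?
  Min of remaining elements: -13
  New min = min(-12, -13) = -13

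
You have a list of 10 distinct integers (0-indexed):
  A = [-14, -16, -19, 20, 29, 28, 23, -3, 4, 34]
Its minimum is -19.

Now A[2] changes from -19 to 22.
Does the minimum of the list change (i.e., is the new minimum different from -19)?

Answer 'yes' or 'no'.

Answer: yes

Derivation:
Old min = -19
Change: A[2] -19 -> 22
Changed element was the min; new min must be rechecked.
New min = -16; changed? yes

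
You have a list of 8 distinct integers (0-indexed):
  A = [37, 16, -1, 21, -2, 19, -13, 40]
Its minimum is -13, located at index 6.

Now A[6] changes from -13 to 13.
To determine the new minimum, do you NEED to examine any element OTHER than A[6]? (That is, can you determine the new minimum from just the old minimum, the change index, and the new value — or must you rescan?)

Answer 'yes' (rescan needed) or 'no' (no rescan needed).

Answer: yes

Derivation:
Old min = -13 at index 6
Change at index 6: -13 -> 13
Index 6 WAS the min and new value 13 > old min -13. Must rescan other elements to find the new min.
Needs rescan: yes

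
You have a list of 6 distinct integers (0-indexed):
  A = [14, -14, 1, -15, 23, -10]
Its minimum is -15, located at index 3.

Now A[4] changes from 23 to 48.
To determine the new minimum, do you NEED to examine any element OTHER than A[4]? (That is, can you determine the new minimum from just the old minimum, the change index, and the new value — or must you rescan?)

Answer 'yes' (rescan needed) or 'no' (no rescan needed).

Old min = -15 at index 3
Change at index 4: 23 -> 48
Index 4 was NOT the min. New min = min(-15, 48). No rescan of other elements needed.
Needs rescan: no

Answer: no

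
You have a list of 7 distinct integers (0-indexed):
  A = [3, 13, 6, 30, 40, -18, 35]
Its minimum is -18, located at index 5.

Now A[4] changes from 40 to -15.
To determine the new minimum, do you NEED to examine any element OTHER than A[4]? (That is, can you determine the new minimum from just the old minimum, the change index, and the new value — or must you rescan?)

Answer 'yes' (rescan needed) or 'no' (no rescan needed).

Old min = -18 at index 5
Change at index 4: 40 -> -15
Index 4 was NOT the min. New min = min(-18, -15). No rescan of other elements needed.
Needs rescan: no

Answer: no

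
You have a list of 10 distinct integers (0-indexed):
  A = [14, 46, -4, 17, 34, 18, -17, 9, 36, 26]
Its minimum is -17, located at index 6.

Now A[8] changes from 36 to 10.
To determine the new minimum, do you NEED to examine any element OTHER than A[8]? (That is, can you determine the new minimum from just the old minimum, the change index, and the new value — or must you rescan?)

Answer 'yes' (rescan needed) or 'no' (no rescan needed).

Old min = -17 at index 6
Change at index 8: 36 -> 10
Index 8 was NOT the min. New min = min(-17, 10). No rescan of other elements needed.
Needs rescan: no

Answer: no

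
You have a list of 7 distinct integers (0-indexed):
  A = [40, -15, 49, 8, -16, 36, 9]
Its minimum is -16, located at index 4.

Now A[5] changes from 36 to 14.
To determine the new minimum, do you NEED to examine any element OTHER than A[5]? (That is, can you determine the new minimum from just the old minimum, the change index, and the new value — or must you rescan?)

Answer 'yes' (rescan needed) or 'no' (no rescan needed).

Answer: no

Derivation:
Old min = -16 at index 4
Change at index 5: 36 -> 14
Index 5 was NOT the min. New min = min(-16, 14). No rescan of other elements needed.
Needs rescan: no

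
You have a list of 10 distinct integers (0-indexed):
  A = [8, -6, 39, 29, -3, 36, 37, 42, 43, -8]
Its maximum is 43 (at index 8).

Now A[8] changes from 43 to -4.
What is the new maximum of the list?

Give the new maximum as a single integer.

Old max = 43 (at index 8)
Change: A[8] 43 -> -4
Changed element WAS the max -> may need rescan.
  Max of remaining elements: 42
  New max = max(-4, 42) = 42

Answer: 42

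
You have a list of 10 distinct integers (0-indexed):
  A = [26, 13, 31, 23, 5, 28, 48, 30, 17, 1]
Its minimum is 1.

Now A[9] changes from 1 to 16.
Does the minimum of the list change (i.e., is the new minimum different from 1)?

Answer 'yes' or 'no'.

Answer: yes

Derivation:
Old min = 1
Change: A[9] 1 -> 16
Changed element was the min; new min must be rechecked.
New min = 5; changed? yes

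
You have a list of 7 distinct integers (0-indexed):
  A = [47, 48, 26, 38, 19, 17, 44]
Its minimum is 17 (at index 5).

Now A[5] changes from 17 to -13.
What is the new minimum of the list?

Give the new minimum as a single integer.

Old min = 17 (at index 5)
Change: A[5] 17 -> -13
Changed element WAS the min. Need to check: is -13 still <= all others?
  Min of remaining elements: 19
  New min = min(-13, 19) = -13

Answer: -13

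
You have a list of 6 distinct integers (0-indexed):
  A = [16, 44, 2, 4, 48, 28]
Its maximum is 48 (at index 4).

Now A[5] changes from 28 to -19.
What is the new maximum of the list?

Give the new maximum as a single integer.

Old max = 48 (at index 4)
Change: A[5] 28 -> -19
Changed element was NOT the old max.
  New max = max(old_max, new_val) = max(48, -19) = 48

Answer: 48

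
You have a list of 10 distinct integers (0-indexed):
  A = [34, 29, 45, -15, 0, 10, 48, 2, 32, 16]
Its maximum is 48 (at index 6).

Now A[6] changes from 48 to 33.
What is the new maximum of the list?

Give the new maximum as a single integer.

Old max = 48 (at index 6)
Change: A[6] 48 -> 33
Changed element WAS the max -> may need rescan.
  Max of remaining elements: 45
  New max = max(33, 45) = 45

Answer: 45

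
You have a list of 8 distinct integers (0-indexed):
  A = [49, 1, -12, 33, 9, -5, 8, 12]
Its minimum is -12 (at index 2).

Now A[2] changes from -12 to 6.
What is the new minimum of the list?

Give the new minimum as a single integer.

Answer: -5

Derivation:
Old min = -12 (at index 2)
Change: A[2] -12 -> 6
Changed element WAS the min. Need to check: is 6 still <= all others?
  Min of remaining elements: -5
  New min = min(6, -5) = -5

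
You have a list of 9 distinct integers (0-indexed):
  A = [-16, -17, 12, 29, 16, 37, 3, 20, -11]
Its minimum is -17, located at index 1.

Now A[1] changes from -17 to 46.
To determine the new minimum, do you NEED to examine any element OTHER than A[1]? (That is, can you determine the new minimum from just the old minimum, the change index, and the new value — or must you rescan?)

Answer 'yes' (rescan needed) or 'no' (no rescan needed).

Old min = -17 at index 1
Change at index 1: -17 -> 46
Index 1 WAS the min and new value 46 > old min -17. Must rescan other elements to find the new min.
Needs rescan: yes

Answer: yes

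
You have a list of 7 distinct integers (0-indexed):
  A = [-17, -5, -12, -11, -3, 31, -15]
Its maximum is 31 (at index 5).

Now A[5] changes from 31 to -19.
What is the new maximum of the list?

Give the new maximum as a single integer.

Old max = 31 (at index 5)
Change: A[5] 31 -> -19
Changed element WAS the max -> may need rescan.
  Max of remaining elements: -3
  New max = max(-19, -3) = -3

Answer: -3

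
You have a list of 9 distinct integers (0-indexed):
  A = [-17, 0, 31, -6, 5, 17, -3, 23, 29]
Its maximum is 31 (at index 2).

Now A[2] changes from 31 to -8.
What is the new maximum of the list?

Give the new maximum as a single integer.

Old max = 31 (at index 2)
Change: A[2] 31 -> -8
Changed element WAS the max -> may need rescan.
  Max of remaining elements: 29
  New max = max(-8, 29) = 29

Answer: 29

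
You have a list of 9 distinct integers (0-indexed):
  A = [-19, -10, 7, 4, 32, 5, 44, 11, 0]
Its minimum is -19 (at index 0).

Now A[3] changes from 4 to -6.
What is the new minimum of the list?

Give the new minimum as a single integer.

Old min = -19 (at index 0)
Change: A[3] 4 -> -6
Changed element was NOT the old min.
  New min = min(old_min, new_val) = min(-19, -6) = -19

Answer: -19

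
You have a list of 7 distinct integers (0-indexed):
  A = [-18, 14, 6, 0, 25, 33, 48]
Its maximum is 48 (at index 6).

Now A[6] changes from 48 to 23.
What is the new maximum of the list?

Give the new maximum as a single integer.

Old max = 48 (at index 6)
Change: A[6] 48 -> 23
Changed element WAS the max -> may need rescan.
  Max of remaining elements: 33
  New max = max(23, 33) = 33

Answer: 33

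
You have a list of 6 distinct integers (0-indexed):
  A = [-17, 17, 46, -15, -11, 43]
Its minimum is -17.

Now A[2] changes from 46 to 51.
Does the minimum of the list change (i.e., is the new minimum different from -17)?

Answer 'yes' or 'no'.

Answer: no

Derivation:
Old min = -17
Change: A[2] 46 -> 51
Changed element was NOT the min; min changes only if 51 < -17.
New min = -17; changed? no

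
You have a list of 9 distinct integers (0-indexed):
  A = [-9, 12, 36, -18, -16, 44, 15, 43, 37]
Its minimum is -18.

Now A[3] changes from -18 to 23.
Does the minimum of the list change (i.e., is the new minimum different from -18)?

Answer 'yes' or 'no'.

Answer: yes

Derivation:
Old min = -18
Change: A[3] -18 -> 23
Changed element was the min; new min must be rechecked.
New min = -16; changed? yes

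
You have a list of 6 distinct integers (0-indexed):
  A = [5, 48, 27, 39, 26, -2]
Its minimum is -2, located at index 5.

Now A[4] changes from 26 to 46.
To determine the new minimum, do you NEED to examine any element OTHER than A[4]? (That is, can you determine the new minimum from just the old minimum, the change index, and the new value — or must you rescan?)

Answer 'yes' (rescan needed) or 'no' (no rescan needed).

Answer: no

Derivation:
Old min = -2 at index 5
Change at index 4: 26 -> 46
Index 4 was NOT the min. New min = min(-2, 46). No rescan of other elements needed.
Needs rescan: no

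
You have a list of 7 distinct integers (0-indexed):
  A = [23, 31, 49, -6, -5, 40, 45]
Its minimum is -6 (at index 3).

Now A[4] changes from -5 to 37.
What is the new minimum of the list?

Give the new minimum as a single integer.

Answer: -6

Derivation:
Old min = -6 (at index 3)
Change: A[4] -5 -> 37
Changed element was NOT the old min.
  New min = min(old_min, new_val) = min(-6, 37) = -6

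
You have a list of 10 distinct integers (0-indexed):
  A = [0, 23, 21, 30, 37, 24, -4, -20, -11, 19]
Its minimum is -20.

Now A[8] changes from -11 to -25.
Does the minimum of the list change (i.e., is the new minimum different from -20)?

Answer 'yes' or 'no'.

Answer: yes

Derivation:
Old min = -20
Change: A[8] -11 -> -25
Changed element was NOT the min; min changes only if -25 < -20.
New min = -25; changed? yes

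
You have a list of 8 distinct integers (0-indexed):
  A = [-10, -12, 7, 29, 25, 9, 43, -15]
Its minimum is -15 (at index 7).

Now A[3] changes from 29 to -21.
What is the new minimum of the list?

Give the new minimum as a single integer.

Old min = -15 (at index 7)
Change: A[3] 29 -> -21
Changed element was NOT the old min.
  New min = min(old_min, new_val) = min(-15, -21) = -21

Answer: -21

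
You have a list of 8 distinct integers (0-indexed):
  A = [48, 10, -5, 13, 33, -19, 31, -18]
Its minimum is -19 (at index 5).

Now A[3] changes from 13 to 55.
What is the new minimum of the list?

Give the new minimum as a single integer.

Answer: -19

Derivation:
Old min = -19 (at index 5)
Change: A[3] 13 -> 55
Changed element was NOT the old min.
  New min = min(old_min, new_val) = min(-19, 55) = -19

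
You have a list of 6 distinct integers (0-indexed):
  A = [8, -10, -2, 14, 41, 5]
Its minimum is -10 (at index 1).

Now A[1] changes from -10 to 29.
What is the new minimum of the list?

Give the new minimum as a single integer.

Old min = -10 (at index 1)
Change: A[1] -10 -> 29
Changed element WAS the min. Need to check: is 29 still <= all others?
  Min of remaining elements: -2
  New min = min(29, -2) = -2

Answer: -2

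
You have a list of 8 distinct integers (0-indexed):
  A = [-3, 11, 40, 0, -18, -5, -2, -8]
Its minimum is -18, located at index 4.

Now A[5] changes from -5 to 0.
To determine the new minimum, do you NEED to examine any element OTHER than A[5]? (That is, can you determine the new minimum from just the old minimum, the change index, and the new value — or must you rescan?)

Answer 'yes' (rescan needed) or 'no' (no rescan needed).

Old min = -18 at index 4
Change at index 5: -5 -> 0
Index 5 was NOT the min. New min = min(-18, 0). No rescan of other elements needed.
Needs rescan: no

Answer: no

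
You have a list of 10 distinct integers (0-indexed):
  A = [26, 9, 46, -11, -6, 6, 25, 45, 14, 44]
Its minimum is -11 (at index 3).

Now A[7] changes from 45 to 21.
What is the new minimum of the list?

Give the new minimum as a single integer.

Answer: -11

Derivation:
Old min = -11 (at index 3)
Change: A[7] 45 -> 21
Changed element was NOT the old min.
  New min = min(old_min, new_val) = min(-11, 21) = -11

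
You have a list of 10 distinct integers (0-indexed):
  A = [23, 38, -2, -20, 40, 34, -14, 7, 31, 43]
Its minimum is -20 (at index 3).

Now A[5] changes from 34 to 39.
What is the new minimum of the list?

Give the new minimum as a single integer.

Old min = -20 (at index 3)
Change: A[5] 34 -> 39
Changed element was NOT the old min.
  New min = min(old_min, new_val) = min(-20, 39) = -20

Answer: -20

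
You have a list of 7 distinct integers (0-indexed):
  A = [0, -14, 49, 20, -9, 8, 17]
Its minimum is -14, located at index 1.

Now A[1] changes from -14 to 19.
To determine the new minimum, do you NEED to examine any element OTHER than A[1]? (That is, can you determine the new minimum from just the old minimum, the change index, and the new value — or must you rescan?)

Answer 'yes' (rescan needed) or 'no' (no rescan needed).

Answer: yes

Derivation:
Old min = -14 at index 1
Change at index 1: -14 -> 19
Index 1 WAS the min and new value 19 > old min -14. Must rescan other elements to find the new min.
Needs rescan: yes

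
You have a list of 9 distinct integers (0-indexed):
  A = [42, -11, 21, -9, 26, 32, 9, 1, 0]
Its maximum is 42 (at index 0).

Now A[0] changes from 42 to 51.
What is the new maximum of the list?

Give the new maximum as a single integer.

Old max = 42 (at index 0)
Change: A[0] 42 -> 51
Changed element WAS the max -> may need rescan.
  Max of remaining elements: 32
  New max = max(51, 32) = 51

Answer: 51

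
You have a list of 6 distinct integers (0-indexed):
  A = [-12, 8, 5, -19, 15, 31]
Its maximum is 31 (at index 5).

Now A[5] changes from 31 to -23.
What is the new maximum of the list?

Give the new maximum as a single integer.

Old max = 31 (at index 5)
Change: A[5] 31 -> -23
Changed element WAS the max -> may need rescan.
  Max of remaining elements: 15
  New max = max(-23, 15) = 15

Answer: 15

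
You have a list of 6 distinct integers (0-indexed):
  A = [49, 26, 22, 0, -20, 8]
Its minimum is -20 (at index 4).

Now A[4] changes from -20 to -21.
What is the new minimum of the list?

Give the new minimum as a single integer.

Old min = -20 (at index 4)
Change: A[4] -20 -> -21
Changed element WAS the min. Need to check: is -21 still <= all others?
  Min of remaining elements: 0
  New min = min(-21, 0) = -21

Answer: -21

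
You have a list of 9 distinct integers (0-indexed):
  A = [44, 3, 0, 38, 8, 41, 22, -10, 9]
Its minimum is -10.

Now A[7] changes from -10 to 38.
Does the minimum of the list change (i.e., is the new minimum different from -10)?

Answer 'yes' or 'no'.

Answer: yes

Derivation:
Old min = -10
Change: A[7] -10 -> 38
Changed element was the min; new min must be rechecked.
New min = 0; changed? yes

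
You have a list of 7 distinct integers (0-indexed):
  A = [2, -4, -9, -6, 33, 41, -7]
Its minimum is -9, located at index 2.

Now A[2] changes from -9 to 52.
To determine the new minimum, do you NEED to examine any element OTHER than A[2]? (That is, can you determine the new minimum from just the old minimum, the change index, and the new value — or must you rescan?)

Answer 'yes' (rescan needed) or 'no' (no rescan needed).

Answer: yes

Derivation:
Old min = -9 at index 2
Change at index 2: -9 -> 52
Index 2 WAS the min and new value 52 > old min -9. Must rescan other elements to find the new min.
Needs rescan: yes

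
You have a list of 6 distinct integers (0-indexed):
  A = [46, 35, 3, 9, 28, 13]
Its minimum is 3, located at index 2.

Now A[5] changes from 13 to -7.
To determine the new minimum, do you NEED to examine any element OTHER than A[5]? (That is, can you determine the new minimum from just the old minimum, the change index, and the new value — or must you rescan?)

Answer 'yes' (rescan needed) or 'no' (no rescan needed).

Answer: no

Derivation:
Old min = 3 at index 2
Change at index 5: 13 -> -7
Index 5 was NOT the min. New min = min(3, -7). No rescan of other elements needed.
Needs rescan: no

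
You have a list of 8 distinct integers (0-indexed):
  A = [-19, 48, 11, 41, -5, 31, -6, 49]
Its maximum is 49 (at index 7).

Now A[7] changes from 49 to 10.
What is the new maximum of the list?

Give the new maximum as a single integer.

Answer: 48

Derivation:
Old max = 49 (at index 7)
Change: A[7] 49 -> 10
Changed element WAS the max -> may need rescan.
  Max of remaining elements: 48
  New max = max(10, 48) = 48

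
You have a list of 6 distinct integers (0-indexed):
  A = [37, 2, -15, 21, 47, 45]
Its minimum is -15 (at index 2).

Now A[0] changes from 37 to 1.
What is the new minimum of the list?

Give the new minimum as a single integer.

Old min = -15 (at index 2)
Change: A[0] 37 -> 1
Changed element was NOT the old min.
  New min = min(old_min, new_val) = min(-15, 1) = -15

Answer: -15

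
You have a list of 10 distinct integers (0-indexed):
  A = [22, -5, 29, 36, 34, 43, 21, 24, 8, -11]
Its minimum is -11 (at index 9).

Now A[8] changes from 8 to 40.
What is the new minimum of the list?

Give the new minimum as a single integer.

Answer: -11

Derivation:
Old min = -11 (at index 9)
Change: A[8] 8 -> 40
Changed element was NOT the old min.
  New min = min(old_min, new_val) = min(-11, 40) = -11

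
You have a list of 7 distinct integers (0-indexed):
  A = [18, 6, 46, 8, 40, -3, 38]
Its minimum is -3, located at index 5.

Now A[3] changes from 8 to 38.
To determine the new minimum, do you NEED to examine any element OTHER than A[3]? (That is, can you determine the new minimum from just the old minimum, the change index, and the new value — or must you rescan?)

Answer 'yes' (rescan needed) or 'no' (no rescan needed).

Old min = -3 at index 5
Change at index 3: 8 -> 38
Index 3 was NOT the min. New min = min(-3, 38). No rescan of other elements needed.
Needs rescan: no

Answer: no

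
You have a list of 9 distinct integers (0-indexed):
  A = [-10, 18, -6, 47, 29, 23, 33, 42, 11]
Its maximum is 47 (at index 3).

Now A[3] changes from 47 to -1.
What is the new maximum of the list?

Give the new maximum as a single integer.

Old max = 47 (at index 3)
Change: A[3] 47 -> -1
Changed element WAS the max -> may need rescan.
  Max of remaining elements: 42
  New max = max(-1, 42) = 42

Answer: 42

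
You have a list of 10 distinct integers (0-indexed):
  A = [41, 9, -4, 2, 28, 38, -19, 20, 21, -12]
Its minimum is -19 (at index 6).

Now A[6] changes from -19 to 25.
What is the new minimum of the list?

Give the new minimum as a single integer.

Old min = -19 (at index 6)
Change: A[6] -19 -> 25
Changed element WAS the min. Need to check: is 25 still <= all others?
  Min of remaining elements: -12
  New min = min(25, -12) = -12

Answer: -12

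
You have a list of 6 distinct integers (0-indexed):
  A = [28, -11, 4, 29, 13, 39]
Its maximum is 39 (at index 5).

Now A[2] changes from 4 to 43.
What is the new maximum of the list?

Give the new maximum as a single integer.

Old max = 39 (at index 5)
Change: A[2] 4 -> 43
Changed element was NOT the old max.
  New max = max(old_max, new_val) = max(39, 43) = 43

Answer: 43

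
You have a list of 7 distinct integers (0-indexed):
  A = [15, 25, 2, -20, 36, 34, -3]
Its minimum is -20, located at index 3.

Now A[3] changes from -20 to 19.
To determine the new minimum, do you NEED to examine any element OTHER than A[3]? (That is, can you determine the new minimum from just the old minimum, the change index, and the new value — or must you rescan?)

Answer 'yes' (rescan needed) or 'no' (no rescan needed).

Old min = -20 at index 3
Change at index 3: -20 -> 19
Index 3 WAS the min and new value 19 > old min -20. Must rescan other elements to find the new min.
Needs rescan: yes

Answer: yes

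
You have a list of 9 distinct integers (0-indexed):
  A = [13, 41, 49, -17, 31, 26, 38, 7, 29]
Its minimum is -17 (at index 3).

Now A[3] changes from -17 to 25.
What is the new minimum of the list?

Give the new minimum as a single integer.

Answer: 7

Derivation:
Old min = -17 (at index 3)
Change: A[3] -17 -> 25
Changed element WAS the min. Need to check: is 25 still <= all others?
  Min of remaining elements: 7
  New min = min(25, 7) = 7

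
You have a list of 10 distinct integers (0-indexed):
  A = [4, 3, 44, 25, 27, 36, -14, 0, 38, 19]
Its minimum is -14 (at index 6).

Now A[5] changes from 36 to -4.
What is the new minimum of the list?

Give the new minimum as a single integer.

Answer: -14

Derivation:
Old min = -14 (at index 6)
Change: A[5] 36 -> -4
Changed element was NOT the old min.
  New min = min(old_min, new_val) = min(-14, -4) = -14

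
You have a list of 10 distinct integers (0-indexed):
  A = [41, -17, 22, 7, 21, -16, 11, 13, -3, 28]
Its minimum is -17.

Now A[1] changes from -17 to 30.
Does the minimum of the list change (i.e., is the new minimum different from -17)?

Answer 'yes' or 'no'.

Old min = -17
Change: A[1] -17 -> 30
Changed element was the min; new min must be rechecked.
New min = -16; changed? yes

Answer: yes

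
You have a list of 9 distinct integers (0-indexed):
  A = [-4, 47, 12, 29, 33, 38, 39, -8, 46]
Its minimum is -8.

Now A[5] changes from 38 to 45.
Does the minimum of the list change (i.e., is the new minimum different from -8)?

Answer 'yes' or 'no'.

Answer: no

Derivation:
Old min = -8
Change: A[5] 38 -> 45
Changed element was NOT the min; min changes only if 45 < -8.
New min = -8; changed? no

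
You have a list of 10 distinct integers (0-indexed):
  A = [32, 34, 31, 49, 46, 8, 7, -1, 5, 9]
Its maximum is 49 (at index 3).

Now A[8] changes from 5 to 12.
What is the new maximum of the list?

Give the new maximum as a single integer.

Old max = 49 (at index 3)
Change: A[8] 5 -> 12
Changed element was NOT the old max.
  New max = max(old_max, new_val) = max(49, 12) = 49

Answer: 49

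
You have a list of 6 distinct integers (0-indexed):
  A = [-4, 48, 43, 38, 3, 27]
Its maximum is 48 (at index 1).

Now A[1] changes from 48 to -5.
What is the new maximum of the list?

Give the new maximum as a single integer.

Answer: 43

Derivation:
Old max = 48 (at index 1)
Change: A[1] 48 -> -5
Changed element WAS the max -> may need rescan.
  Max of remaining elements: 43
  New max = max(-5, 43) = 43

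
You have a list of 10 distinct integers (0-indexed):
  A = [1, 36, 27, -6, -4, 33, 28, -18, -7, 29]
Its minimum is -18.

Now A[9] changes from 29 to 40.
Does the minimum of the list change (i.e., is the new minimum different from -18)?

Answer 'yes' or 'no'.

Answer: no

Derivation:
Old min = -18
Change: A[9] 29 -> 40
Changed element was NOT the min; min changes only if 40 < -18.
New min = -18; changed? no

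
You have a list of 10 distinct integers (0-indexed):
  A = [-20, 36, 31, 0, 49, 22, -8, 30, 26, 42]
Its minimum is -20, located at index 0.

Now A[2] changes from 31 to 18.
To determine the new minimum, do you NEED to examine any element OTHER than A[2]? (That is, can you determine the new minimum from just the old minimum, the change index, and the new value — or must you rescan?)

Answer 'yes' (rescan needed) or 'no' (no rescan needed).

Answer: no

Derivation:
Old min = -20 at index 0
Change at index 2: 31 -> 18
Index 2 was NOT the min. New min = min(-20, 18). No rescan of other elements needed.
Needs rescan: no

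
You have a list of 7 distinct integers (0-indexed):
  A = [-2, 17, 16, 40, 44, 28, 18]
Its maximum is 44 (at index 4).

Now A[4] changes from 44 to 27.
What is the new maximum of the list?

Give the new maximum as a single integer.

Answer: 40

Derivation:
Old max = 44 (at index 4)
Change: A[4] 44 -> 27
Changed element WAS the max -> may need rescan.
  Max of remaining elements: 40
  New max = max(27, 40) = 40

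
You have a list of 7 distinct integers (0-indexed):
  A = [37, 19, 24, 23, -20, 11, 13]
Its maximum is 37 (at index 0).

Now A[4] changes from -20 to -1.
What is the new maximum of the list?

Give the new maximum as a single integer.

Answer: 37

Derivation:
Old max = 37 (at index 0)
Change: A[4] -20 -> -1
Changed element was NOT the old max.
  New max = max(old_max, new_val) = max(37, -1) = 37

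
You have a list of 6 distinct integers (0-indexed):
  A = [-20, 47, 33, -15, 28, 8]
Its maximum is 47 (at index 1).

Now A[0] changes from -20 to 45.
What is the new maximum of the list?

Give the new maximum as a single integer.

Answer: 47

Derivation:
Old max = 47 (at index 1)
Change: A[0] -20 -> 45
Changed element was NOT the old max.
  New max = max(old_max, new_val) = max(47, 45) = 47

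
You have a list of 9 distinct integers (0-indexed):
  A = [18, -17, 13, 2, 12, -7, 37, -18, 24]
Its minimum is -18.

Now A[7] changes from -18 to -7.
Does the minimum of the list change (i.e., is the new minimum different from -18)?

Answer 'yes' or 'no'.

Answer: yes

Derivation:
Old min = -18
Change: A[7] -18 -> -7
Changed element was the min; new min must be rechecked.
New min = -17; changed? yes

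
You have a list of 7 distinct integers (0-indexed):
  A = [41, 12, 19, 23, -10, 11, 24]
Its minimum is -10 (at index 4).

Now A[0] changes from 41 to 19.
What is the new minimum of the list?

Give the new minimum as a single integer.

Old min = -10 (at index 4)
Change: A[0] 41 -> 19
Changed element was NOT the old min.
  New min = min(old_min, new_val) = min(-10, 19) = -10

Answer: -10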